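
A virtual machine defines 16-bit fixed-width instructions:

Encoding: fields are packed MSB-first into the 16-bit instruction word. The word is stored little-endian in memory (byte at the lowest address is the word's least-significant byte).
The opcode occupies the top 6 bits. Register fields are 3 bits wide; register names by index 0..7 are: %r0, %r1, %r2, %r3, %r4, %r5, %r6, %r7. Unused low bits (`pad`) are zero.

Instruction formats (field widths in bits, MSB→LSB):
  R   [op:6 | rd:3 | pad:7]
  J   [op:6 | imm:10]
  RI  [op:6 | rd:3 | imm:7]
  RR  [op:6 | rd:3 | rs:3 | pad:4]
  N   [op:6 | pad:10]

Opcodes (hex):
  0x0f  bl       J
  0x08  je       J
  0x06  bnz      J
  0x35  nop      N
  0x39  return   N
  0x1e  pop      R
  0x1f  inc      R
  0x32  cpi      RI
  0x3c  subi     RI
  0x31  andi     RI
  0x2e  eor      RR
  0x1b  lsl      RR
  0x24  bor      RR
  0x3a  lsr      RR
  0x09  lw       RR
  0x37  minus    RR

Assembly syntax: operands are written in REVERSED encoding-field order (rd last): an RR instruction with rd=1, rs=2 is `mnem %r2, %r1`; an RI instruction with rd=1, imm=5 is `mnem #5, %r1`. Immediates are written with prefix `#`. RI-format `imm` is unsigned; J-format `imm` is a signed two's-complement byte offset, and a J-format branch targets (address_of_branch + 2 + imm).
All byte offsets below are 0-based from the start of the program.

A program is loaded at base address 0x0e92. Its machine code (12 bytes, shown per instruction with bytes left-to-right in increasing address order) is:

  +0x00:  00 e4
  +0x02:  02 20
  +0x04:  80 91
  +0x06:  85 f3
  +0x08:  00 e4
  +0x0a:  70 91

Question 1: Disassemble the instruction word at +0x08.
return

[08] 00 e4 → 0xe400
  opcode bits[15:10]=0x39: return/N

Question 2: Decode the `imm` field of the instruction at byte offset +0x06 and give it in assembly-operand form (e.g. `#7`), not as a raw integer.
[06] 85 f3 → 0xf385
  opcode bits[15:10]=0x3c: subi/RI
  [9:7] rd=7 = %r7
  [6:0] imm=5 = #5

#5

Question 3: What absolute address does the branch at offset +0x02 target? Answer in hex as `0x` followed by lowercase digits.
off 0x02: read 02 20 as little → 0x2002
  op=0x2002>>10=0x8 ⇒ je (J)
  imm: (w>>0)&0x3ff=0x2 → #2
  target = base 0x0e92 + off 0x02 + 2 + imm 2 = 0x0e98

0x0e98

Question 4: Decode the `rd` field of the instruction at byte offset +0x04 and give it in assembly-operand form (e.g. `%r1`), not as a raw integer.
%r3

off 0x04: read 80 91 as little → 0x9180
  opcode bits[15:10]=0x24: bor/RR
  rd@[9:7]=0x3 ⇒ %r3
  rs@[6:4]=0x0 ⇒ %r0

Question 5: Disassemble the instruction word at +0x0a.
off 0x0a: read 70 91 as little → 0x9170
  op=0x9170>>10=0x24 ⇒ bor (RR)
  rd@[9:7]=0x2 ⇒ %r2
  rs@[6:4]=0x7 ⇒ %r7

bor %r7, %r2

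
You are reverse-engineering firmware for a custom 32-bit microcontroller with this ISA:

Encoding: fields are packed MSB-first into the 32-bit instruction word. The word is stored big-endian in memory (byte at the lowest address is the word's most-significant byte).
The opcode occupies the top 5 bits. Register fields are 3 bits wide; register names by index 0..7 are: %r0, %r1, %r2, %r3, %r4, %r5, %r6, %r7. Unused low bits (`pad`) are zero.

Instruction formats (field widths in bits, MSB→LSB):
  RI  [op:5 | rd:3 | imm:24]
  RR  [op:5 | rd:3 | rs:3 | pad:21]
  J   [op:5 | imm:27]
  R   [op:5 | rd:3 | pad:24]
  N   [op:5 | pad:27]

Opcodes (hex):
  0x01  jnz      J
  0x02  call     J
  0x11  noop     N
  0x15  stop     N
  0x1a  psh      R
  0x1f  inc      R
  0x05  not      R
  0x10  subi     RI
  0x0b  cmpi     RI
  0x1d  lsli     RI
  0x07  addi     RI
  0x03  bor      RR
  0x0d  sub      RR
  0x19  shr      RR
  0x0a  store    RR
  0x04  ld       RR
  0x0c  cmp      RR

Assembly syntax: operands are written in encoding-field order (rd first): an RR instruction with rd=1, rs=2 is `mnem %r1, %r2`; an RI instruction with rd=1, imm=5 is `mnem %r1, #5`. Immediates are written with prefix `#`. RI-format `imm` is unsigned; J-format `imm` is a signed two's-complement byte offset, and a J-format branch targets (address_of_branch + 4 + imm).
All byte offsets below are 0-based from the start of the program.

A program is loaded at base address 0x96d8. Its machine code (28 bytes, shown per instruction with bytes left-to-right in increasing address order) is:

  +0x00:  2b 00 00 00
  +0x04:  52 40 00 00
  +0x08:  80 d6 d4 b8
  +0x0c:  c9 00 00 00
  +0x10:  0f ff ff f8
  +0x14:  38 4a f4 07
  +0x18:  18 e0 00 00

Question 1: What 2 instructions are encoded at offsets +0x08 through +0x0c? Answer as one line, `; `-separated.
off 0x08: read 80 d6 d4 b8 as big → 0x80d6d4b8
  op=0x80d6d4b8>>27=0x10 ⇒ subi (RI)
  rd@[26:24]=0x0 ⇒ %r0
  imm@[23:0]=0xd6d4b8 ⇒ #14079160
off 0x0c: read c9 00 00 00 as big → 0xc9000000
  op=0xc9000000>>27=0x19 ⇒ shr (RR)
  rd@[26:24]=0x1 ⇒ %r1
  rs@[23:21]=0x0 ⇒ %r0

subi %r0, #14079160; shr %r1, %r0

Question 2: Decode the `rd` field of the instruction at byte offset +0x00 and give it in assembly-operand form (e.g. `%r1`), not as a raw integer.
%r3

@+00  big-endian(2b 00 00 00) = 0x2b000000
  op=0x2b000000>>27=0x5 ⇒ not (R)
  rd: (w>>24)&0x7=0x3 → %r3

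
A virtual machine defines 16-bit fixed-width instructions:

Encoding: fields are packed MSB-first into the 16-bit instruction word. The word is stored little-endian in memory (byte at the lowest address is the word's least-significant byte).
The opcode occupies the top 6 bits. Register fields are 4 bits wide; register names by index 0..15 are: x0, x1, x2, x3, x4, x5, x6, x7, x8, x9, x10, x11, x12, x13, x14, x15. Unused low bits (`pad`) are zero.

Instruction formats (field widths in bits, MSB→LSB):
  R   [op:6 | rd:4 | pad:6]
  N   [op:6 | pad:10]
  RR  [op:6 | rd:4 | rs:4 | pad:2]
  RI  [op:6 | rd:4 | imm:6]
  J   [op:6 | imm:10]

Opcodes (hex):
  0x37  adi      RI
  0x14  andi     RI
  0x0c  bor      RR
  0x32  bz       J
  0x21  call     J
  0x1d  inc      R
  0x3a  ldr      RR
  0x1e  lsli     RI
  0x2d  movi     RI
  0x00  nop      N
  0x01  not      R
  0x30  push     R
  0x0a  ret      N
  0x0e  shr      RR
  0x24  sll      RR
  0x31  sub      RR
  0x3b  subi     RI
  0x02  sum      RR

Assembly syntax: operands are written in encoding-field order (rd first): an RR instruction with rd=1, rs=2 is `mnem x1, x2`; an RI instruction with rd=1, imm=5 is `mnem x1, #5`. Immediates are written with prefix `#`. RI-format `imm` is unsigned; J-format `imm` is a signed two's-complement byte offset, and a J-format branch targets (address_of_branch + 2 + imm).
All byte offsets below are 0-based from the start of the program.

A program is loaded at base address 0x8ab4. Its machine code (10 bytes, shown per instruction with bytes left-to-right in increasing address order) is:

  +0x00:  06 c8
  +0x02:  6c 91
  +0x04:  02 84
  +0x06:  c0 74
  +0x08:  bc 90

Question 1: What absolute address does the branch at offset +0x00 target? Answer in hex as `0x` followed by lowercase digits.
[00] 06 c8 → 0xc806
  top 6b → 0x32 → bz [J]
  imm: (w>>0)&0x3ff=0x6 → #6
  target = base 0x8ab4 + off 0x00 + 2 + imm 6 = 0x8abc

0x8abc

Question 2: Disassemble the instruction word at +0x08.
+0x08: bc 90 ⇒ word 0x90bc (little)
  op=0x90bc>>10=0x24 ⇒ sll (RR)
  rd: (w>>6)&0xf=0x2 → x2
  rs: (w>>2)&0xf=0xf → x15

sll x2, x15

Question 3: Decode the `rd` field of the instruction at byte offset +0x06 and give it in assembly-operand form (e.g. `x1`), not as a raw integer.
x3

off 0x06: read c0 74 as little → 0x74c0
  op=0x74c0>>10=0x1d ⇒ inc (R)
  [9:6] rd=3 = x3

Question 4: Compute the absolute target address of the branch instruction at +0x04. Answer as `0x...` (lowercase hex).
0x8abc

[04] 02 84 → 0x8402
  top 6b → 0x21 → call [J]
  [9:0] imm=2 = #2
  target = base 0x8ab4 + off 0x04 + 2 + imm 2 = 0x8abc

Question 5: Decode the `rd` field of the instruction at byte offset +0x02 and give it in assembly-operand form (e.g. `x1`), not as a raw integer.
@+02  little-endian(6c 91) = 0x916c
  op=0x916c>>10=0x24 ⇒ sll (RR)
  [9:6] rd=5 = x5
  [5:2] rs=11 = x11

x5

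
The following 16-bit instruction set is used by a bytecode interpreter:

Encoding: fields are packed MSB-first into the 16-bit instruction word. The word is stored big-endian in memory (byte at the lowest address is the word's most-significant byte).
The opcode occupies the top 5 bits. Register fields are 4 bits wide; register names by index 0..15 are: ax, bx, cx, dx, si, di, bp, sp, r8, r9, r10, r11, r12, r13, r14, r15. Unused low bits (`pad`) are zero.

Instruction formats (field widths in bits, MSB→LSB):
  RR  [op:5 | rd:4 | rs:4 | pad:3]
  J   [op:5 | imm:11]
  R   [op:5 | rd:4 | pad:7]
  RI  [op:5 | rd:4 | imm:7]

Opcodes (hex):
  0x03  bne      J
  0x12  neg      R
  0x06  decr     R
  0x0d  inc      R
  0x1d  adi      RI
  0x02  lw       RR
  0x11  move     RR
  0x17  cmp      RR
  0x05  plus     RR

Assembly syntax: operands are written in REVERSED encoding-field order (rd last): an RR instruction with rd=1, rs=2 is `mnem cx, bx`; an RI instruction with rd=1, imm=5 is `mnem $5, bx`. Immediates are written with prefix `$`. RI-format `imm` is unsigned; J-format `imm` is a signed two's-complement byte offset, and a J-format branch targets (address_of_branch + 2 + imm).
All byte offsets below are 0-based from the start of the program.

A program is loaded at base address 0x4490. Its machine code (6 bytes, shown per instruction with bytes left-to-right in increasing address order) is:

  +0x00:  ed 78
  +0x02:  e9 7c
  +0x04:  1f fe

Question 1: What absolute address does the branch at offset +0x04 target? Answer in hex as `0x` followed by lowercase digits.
0x4494

off 0x04: read 1f fe as big → 0x1ffe
  op=0x1ffe>>11=0x3 ⇒ bne (J)
  imm: (w>>0)&0x7ff=0x7fe (s11→-2) → $-2
  target = base 0x4490 + off 0x04 + 2 + imm -2 = 0x4494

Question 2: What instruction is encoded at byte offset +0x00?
adi $120, r10

@+00  big-endian(ed 78) = 0xed78
  op=0xed78>>11=0x1d ⇒ adi (RI)
  [10:7] rd=10 = r10
  [6:0] imm=120 = $120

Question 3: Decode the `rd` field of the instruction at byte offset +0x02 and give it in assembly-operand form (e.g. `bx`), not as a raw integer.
cx

@+02  big-endian(e9 7c) = 0xe97c
  op=0xe97c>>11=0x1d ⇒ adi (RI)
  [10:7] rd=2 = cx
  [6:0] imm=124 = $124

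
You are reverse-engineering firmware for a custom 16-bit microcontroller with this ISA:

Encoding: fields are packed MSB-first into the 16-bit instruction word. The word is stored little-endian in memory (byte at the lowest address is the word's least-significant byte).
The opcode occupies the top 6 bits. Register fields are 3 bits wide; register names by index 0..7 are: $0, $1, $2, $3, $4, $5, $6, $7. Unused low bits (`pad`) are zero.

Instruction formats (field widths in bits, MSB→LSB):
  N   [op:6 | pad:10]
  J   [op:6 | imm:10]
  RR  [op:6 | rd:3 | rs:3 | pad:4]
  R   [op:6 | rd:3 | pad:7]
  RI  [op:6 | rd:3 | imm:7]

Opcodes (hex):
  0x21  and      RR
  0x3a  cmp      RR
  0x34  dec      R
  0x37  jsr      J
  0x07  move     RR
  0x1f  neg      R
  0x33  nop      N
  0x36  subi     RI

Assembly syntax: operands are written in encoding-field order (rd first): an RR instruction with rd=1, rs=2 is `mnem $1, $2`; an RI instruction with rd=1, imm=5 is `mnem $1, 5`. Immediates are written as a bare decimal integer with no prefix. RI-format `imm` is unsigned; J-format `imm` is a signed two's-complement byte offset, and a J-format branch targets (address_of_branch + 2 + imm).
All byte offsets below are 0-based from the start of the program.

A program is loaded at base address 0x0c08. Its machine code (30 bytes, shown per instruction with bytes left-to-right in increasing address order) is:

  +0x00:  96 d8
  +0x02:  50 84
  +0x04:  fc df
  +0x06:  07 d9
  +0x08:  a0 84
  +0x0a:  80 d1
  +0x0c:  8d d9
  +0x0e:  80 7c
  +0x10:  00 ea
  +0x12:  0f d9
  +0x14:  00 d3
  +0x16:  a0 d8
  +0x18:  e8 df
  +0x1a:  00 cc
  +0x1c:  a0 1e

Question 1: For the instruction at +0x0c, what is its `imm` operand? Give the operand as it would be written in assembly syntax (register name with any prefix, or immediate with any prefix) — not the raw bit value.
@+0c  little-endian(8d d9) = 0xd98d
  top 6b → 0x36 → subi [RI]
  rd@[9:7]=0x3 ⇒ $3
  imm@[6:0]=0xd ⇒ 13

13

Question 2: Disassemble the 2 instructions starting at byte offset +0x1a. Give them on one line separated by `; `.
[1a] 00 cc → 0xcc00
  op=0xcc00>>10=0x33 ⇒ nop (N)
[1c] a0 1e → 0x1ea0
  op=0x1ea0>>10=0x7 ⇒ move (RR)
  rd@[9:7]=0x5 ⇒ $5
  rs@[6:4]=0x2 ⇒ $2

nop; move $5, $2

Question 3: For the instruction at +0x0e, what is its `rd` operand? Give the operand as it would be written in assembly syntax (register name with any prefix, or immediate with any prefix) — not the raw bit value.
$1

off 0x0e: read 80 7c as little → 0x7c80
  op=0x7c80>>10=0x1f ⇒ neg (R)
  [9:7] rd=1 = $1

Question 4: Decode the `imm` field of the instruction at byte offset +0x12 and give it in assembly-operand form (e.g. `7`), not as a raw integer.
off 0x12: read 0f d9 as little → 0xd90f
  top 6b → 0x36 → subi [RI]
  rd@[9:7]=0x2 ⇒ $2
  imm@[6:0]=0xf ⇒ 15

15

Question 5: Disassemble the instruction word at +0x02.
off 0x02: read 50 84 as little → 0x8450
  op=0x8450>>10=0x21 ⇒ and (RR)
  rd: (w>>7)&0x7=0x0 → $0
  rs: (w>>4)&0x7=0x5 → $5

and $0, $5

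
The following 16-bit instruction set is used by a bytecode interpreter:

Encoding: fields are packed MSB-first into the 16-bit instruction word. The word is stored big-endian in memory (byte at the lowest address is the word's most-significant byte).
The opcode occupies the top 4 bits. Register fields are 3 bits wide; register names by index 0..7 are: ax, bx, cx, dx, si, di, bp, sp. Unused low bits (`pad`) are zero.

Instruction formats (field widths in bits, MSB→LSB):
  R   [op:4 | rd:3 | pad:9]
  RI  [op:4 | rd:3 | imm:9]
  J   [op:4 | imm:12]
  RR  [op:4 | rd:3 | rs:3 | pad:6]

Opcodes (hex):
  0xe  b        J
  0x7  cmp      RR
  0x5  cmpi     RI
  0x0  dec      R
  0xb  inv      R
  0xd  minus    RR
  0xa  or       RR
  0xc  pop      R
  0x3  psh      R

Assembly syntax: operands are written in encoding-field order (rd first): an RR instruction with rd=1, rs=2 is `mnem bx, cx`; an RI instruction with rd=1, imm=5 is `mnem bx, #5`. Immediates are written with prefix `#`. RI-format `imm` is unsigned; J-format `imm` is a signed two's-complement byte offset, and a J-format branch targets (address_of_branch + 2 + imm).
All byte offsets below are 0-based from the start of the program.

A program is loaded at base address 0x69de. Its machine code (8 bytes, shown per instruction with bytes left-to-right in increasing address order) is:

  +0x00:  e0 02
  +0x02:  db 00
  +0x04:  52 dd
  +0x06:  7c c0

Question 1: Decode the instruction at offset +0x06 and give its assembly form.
cmp bp, dx

[06] 7c c0 → 0x7cc0
  op=0x7cc0>>12=0x7 ⇒ cmp (RR)
  [11:9] rd=6 = bp
  [8:6] rs=3 = dx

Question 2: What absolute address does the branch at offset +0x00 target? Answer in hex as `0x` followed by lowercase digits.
0x69e2

+0x00: e0 02 ⇒ word 0xe002 (big)
  op=0xe002>>12=0xe ⇒ b (J)
  [11:0] imm=2 = #2
  target = base 0x69de + off 0x00 + 2 + imm 2 = 0x69e2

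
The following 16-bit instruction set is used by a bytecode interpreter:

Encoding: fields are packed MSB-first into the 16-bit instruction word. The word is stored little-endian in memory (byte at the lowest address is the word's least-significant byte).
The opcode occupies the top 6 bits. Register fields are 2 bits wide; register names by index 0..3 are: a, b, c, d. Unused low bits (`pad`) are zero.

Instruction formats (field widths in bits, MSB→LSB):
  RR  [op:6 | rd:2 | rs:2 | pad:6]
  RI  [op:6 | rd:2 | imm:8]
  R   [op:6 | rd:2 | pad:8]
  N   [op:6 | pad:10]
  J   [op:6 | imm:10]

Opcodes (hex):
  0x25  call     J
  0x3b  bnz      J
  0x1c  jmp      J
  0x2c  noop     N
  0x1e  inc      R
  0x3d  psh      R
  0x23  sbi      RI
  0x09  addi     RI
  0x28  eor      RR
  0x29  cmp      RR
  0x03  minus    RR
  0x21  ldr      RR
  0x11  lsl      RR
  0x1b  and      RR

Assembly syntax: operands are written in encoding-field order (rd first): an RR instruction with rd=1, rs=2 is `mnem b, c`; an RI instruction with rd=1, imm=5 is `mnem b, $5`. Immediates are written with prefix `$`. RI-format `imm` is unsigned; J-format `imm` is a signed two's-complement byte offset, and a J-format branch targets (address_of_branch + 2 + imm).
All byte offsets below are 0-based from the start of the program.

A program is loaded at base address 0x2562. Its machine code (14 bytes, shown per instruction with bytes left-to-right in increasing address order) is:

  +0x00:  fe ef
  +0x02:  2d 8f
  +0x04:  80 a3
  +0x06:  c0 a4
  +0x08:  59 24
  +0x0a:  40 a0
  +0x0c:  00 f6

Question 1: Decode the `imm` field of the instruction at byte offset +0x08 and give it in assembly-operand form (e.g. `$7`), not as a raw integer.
@+08  little-endian(59 24) = 0x2459
  opcode bits[15:10]=0x9: addi/RI
  rd: (w>>8)&0x3=0x0 → a
  imm: (w>>0)&0xff=0x59 → $89

$89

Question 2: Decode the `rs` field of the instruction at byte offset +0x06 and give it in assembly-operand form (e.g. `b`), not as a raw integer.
d

[06] c0 a4 → 0xa4c0
  opcode bits[15:10]=0x29: cmp/RR
  rd@[9:8]=0x0 ⇒ a
  rs@[7:6]=0x3 ⇒ d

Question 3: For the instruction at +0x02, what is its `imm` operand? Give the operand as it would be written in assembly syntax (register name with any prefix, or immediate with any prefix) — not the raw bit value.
$45

@+02  little-endian(2d 8f) = 0x8f2d
  op=0x8f2d>>10=0x23 ⇒ sbi (RI)
  rd@[9:8]=0x3 ⇒ d
  imm@[7:0]=0x2d ⇒ $45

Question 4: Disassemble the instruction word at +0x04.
eor d, c

+0x04: 80 a3 ⇒ word 0xa380 (little)
  op=0xa380>>10=0x28 ⇒ eor (RR)
  [9:8] rd=3 = d
  [7:6] rs=2 = c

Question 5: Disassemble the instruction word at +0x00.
off 0x00: read fe ef as little → 0xeffe
  op=0xeffe>>10=0x3b ⇒ bnz (J)
  imm: (w>>0)&0x3ff=0x3fe (s10→-2) → $-2

bnz $-2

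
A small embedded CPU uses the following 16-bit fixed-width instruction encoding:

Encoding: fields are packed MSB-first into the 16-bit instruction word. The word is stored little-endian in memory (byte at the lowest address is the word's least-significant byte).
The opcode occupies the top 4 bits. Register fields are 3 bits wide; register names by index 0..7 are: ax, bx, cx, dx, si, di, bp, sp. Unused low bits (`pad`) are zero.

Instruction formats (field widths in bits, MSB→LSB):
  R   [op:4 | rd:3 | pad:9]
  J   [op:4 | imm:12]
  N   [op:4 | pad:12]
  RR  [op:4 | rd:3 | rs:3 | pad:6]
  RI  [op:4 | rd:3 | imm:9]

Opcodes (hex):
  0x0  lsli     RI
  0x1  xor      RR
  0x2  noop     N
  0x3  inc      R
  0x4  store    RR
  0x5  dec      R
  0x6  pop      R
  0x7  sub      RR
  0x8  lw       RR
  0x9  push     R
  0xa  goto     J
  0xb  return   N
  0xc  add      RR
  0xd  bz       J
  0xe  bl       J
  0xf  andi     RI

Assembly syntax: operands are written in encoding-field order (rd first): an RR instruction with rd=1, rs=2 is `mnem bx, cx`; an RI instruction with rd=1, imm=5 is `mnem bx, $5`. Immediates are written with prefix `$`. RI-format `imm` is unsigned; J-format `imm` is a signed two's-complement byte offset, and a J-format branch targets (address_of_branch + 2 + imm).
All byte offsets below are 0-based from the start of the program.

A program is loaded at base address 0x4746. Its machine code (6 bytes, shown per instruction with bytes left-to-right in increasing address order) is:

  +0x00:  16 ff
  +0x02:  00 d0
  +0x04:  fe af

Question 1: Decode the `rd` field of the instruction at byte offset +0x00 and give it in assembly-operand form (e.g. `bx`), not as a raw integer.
off 0x00: read 16 ff as little → 0xff16
  opcode bits[15:12]=0xf: andi/RI
  rd@[11:9]=0x7 ⇒ sp
  imm@[8:0]=0x116 ⇒ $278

sp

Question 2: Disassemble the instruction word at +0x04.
goto $-2

[04] fe af → 0xaffe
  op=0xaffe>>12=0xa ⇒ goto (J)
  imm@[11:0]=0xffe (s12→-2) ⇒ $-2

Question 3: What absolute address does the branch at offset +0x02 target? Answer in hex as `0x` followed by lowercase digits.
+0x02: 00 d0 ⇒ word 0xd000 (little)
  op=0xd000>>12=0xd ⇒ bz (J)
  imm@[11:0]=0x0 ⇒ $0
  target = base 0x4746 + off 0x02 + 2 + imm 0 = 0x474a

0x474a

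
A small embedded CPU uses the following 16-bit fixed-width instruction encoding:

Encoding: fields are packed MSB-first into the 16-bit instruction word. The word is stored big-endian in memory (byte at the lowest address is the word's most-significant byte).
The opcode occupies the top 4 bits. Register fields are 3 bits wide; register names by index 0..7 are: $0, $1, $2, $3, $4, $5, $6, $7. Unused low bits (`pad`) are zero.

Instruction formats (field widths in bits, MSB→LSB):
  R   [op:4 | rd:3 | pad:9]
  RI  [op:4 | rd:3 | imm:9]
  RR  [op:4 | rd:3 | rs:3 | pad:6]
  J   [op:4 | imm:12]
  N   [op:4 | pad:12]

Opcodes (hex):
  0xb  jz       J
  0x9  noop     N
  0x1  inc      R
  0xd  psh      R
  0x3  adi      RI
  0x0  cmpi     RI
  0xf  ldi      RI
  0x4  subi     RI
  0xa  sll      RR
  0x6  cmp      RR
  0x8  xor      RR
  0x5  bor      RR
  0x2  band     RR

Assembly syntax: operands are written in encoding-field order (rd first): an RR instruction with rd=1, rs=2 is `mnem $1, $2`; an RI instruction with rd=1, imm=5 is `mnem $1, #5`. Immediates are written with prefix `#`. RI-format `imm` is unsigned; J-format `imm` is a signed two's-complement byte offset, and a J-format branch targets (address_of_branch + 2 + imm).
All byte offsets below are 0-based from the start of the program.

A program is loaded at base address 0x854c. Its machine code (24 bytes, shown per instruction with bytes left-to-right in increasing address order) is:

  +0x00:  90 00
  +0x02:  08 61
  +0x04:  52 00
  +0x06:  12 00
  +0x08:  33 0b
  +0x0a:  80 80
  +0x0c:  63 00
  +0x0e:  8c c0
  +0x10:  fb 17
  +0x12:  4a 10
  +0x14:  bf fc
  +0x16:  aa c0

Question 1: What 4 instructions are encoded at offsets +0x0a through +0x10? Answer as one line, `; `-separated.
xor $0, $2; cmp $1, $4; xor $6, $3; ldi $5, #279

off 0x0a: read 80 80 as big → 0x8080
  top 4b → 0x8 → xor [RR]
  rd: (w>>9)&0x7=0x0 → $0
  rs: (w>>6)&0x7=0x2 → $2
off 0x0c: read 63 00 as big → 0x6300
  top 4b → 0x6 → cmp [RR]
  rd: (w>>9)&0x7=0x1 → $1
  rs: (w>>6)&0x7=0x4 → $4
off 0x0e: read 8c c0 as big → 0x8cc0
  top 4b → 0x8 → xor [RR]
  rd: (w>>9)&0x7=0x6 → $6
  rs: (w>>6)&0x7=0x3 → $3
off 0x10: read fb 17 as big → 0xfb17
  top 4b → 0xf → ldi [RI]
  rd: (w>>9)&0x7=0x5 → $5
  imm: (w>>0)&0x1ff=0x117 → #279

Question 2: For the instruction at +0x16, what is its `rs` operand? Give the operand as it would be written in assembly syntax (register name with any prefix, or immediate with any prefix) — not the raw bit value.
off 0x16: read aa c0 as big → 0xaac0
  op=0xaac0>>12=0xa ⇒ sll (RR)
  rd@[11:9]=0x5 ⇒ $5
  rs@[8:6]=0x3 ⇒ $3

$3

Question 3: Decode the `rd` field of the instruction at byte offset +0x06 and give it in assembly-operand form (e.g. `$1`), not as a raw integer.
@+06  big-endian(12 00) = 0x1200
  top 4b → 0x1 → inc [R]
  rd: (w>>9)&0x7=0x1 → $1

$1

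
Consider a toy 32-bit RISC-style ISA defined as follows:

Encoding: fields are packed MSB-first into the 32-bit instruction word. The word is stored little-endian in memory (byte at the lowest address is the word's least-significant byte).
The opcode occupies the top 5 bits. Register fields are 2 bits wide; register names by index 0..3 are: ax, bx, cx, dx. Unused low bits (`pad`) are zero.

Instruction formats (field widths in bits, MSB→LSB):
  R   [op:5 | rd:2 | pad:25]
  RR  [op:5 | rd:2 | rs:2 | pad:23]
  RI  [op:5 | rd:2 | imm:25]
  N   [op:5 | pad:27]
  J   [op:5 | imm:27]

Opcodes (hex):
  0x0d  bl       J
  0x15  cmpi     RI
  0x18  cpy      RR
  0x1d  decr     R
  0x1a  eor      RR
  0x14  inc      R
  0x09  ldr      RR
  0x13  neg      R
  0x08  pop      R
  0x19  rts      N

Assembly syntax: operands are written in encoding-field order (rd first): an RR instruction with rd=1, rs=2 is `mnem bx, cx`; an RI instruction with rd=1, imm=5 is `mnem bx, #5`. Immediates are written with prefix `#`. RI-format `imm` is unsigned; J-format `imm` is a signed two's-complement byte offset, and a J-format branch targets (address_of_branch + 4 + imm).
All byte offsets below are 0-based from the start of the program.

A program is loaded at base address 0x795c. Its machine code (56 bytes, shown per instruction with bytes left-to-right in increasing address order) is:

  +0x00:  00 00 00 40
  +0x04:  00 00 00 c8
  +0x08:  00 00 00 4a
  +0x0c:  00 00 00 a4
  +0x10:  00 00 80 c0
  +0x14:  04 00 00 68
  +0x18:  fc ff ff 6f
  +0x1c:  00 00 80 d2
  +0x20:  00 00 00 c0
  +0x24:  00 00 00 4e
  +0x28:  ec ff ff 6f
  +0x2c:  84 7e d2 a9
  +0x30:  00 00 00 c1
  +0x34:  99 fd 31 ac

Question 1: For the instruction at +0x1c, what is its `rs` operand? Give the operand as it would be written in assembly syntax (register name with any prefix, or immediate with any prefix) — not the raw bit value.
bx

off 0x1c: read 00 00 80 d2 as little → 0xd2800000
  opcode bits[31:27]=0x1a: eor/RR
  rd@[26:25]=0x1 ⇒ bx
  rs@[24:23]=0x1 ⇒ bx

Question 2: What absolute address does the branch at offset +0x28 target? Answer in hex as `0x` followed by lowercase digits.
+0x28: ec ff ff 6f ⇒ word 0x6fffffec (little)
  top 5b → 0xd → bl [J]
  imm@[26:0]=0x7ffffec (s27→-20) ⇒ #-20
  target = base 0x795c + off 0x28 + 4 + imm -20 = 0x7974

0x7974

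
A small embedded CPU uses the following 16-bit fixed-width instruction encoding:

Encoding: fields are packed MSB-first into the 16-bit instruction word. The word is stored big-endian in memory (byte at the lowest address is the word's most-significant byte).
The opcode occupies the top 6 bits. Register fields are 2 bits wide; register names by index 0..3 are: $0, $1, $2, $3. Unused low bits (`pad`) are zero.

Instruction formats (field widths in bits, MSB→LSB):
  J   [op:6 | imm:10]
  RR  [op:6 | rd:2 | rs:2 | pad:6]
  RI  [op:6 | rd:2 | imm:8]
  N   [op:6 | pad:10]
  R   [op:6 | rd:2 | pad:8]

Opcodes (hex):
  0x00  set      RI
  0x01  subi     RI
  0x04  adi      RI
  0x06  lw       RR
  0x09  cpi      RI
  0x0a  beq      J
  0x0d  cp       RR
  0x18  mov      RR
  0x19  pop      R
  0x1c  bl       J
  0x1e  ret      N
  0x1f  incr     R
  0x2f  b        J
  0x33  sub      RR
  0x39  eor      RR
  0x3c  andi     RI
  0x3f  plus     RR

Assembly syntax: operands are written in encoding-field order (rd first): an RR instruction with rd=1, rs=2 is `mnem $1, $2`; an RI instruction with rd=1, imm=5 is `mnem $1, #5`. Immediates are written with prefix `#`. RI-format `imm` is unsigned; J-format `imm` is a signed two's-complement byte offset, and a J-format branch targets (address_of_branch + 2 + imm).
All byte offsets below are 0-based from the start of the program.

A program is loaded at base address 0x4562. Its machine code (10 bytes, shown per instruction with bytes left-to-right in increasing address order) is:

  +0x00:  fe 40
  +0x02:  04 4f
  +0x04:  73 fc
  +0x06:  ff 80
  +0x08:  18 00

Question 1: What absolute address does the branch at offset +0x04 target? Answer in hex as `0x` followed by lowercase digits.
0x4564

+0x04: 73 fc ⇒ word 0x73fc (big)
  opcode bits[15:10]=0x1c: bl/J
  imm@[9:0]=0x3fc (s10→-4) ⇒ #-4
  target = base 0x4562 + off 0x04 + 2 + imm -4 = 0x4564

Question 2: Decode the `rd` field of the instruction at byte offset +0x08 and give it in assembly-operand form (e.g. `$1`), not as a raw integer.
$0

+0x08: 18 00 ⇒ word 0x1800 (big)
  op=0x1800>>10=0x6 ⇒ lw (RR)
  rd: (w>>8)&0x3=0x0 → $0
  rs: (w>>6)&0x3=0x0 → $0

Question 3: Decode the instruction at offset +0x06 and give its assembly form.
[06] ff 80 → 0xff80
  opcode bits[15:10]=0x3f: plus/RR
  rd@[9:8]=0x3 ⇒ $3
  rs@[7:6]=0x2 ⇒ $2

plus $3, $2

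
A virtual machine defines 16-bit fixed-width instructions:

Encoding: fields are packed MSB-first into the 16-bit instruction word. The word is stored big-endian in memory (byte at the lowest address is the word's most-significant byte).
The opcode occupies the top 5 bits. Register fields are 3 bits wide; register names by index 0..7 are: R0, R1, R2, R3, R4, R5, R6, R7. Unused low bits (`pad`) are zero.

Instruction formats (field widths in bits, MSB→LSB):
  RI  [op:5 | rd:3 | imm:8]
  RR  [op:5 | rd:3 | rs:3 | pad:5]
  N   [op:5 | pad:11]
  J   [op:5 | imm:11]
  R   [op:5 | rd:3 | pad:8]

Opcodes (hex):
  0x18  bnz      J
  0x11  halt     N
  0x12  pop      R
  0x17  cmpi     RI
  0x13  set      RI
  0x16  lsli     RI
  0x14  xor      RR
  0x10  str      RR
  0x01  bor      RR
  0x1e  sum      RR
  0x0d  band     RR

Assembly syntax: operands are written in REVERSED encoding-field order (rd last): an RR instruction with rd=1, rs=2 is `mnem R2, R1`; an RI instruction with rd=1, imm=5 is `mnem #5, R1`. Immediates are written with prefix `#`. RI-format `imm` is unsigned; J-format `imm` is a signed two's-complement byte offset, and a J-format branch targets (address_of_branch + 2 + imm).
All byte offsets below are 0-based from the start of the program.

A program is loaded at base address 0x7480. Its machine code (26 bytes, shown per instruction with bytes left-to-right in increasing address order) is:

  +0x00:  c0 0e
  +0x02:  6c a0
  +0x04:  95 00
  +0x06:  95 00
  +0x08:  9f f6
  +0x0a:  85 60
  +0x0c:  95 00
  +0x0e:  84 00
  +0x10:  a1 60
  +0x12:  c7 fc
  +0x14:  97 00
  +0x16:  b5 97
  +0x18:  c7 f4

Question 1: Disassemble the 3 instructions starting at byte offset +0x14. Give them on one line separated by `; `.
pop R7; lsli #151, R5; bnz #-12

[14] 97 00 → 0x9700
  top 5b → 0x12 → pop [R]
  [10:8] rd=7 = R7
[16] b5 97 → 0xb597
  top 5b → 0x16 → lsli [RI]
  [10:8] rd=5 = R5
  [7:0] imm=151 = #151
[18] c7 f4 → 0xc7f4
  top 5b → 0x18 → bnz [J]
  [10:0] imm=2036 (s11→-12) = #-12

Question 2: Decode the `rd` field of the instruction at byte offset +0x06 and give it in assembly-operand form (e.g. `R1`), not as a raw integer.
R5

off 0x06: read 95 00 as big → 0x9500
  top 5b → 0x12 → pop [R]
  rd: (w>>8)&0x7=0x5 → R5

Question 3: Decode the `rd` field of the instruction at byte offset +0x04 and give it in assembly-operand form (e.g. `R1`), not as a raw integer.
R5

+0x04: 95 00 ⇒ word 0x9500 (big)
  op=0x9500>>11=0x12 ⇒ pop (R)
  rd@[10:8]=0x5 ⇒ R5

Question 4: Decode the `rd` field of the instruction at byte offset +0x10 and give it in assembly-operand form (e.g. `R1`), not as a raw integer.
[10] a1 60 → 0xa160
  opcode bits[15:11]=0x14: xor/RR
  rd@[10:8]=0x1 ⇒ R1
  rs@[7:5]=0x3 ⇒ R3

R1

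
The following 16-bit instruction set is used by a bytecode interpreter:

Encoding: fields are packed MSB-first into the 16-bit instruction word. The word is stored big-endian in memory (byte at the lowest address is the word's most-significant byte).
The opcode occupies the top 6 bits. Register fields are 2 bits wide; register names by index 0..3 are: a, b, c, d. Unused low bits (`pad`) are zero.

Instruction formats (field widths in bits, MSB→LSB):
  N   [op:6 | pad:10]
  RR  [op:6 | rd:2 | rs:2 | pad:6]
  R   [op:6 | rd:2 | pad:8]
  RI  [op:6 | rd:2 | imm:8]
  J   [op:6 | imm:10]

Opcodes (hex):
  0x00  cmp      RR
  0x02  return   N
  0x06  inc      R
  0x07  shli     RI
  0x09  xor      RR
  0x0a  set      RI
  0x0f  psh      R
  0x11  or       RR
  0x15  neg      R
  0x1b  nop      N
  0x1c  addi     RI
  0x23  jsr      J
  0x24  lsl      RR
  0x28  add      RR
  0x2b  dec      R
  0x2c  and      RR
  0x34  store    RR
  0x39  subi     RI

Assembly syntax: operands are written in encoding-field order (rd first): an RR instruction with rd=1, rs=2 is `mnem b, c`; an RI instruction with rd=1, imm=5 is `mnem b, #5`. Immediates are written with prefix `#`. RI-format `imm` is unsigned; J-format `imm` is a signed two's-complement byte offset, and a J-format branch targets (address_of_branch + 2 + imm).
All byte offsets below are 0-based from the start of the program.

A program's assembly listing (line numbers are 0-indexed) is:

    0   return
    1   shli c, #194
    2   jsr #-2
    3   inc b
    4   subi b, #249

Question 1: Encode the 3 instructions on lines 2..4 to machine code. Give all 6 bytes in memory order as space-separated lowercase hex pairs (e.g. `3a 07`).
L2: jsr op=0x23:6|imm=-2:10 ⇒ 0x8ffe ⇒ big 8f fe
L3: inc op=0x6:6|rd=1:2|pad=0:8 ⇒ 0x1900 ⇒ big 19 00
L4: subi op=0x39:6|rd=1:2|imm=249:8 ⇒ 0xe5f9 ⇒ big e5 f9

8f fe 19 00 e5 f9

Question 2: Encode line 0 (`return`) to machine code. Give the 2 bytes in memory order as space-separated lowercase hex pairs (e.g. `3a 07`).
08 00

L0: return op=0x2:6|pad=0:10 ⇒ 0x0800 ⇒ big 08 00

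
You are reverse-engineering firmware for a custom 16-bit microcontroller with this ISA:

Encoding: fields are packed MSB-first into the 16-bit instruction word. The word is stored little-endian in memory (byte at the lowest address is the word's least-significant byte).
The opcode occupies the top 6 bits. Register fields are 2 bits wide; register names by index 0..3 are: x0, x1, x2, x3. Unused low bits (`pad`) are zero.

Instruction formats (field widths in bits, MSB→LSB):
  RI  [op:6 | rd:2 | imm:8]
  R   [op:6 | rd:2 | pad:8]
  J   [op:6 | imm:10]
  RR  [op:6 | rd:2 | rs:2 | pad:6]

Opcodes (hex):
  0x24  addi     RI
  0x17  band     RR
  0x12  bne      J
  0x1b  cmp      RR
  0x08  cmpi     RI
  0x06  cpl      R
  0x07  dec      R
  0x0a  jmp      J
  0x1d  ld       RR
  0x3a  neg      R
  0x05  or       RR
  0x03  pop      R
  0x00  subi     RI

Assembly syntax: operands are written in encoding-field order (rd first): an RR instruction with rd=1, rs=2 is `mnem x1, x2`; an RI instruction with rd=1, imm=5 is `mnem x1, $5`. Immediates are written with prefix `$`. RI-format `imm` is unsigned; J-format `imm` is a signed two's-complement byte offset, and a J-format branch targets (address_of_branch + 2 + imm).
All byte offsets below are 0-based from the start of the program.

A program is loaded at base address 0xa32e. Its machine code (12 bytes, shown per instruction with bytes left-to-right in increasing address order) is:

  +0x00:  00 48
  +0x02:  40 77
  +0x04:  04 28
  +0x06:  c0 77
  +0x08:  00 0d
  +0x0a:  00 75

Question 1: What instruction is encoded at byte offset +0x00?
bne $0

[00] 00 48 → 0x4800
  op=0x4800>>10=0x12 ⇒ bne (J)
  imm@[9:0]=0x0 ⇒ $0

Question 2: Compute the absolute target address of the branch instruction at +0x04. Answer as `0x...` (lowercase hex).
0xa338

[04] 04 28 → 0x2804
  top 6b → 0xa → jmp [J]
  imm@[9:0]=0x4 ⇒ $4
  target = base 0xa32e + off 0x04 + 2 + imm 4 = 0xa338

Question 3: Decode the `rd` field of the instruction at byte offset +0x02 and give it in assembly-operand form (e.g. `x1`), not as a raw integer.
x3

+0x02: 40 77 ⇒ word 0x7740 (little)
  top 6b → 0x1d → ld [RR]
  [9:8] rd=3 = x3
  [7:6] rs=1 = x1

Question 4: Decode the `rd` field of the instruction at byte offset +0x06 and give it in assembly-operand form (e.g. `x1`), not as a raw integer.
x3

+0x06: c0 77 ⇒ word 0x77c0 (little)
  top 6b → 0x1d → ld [RR]
  [9:8] rd=3 = x3
  [7:6] rs=3 = x3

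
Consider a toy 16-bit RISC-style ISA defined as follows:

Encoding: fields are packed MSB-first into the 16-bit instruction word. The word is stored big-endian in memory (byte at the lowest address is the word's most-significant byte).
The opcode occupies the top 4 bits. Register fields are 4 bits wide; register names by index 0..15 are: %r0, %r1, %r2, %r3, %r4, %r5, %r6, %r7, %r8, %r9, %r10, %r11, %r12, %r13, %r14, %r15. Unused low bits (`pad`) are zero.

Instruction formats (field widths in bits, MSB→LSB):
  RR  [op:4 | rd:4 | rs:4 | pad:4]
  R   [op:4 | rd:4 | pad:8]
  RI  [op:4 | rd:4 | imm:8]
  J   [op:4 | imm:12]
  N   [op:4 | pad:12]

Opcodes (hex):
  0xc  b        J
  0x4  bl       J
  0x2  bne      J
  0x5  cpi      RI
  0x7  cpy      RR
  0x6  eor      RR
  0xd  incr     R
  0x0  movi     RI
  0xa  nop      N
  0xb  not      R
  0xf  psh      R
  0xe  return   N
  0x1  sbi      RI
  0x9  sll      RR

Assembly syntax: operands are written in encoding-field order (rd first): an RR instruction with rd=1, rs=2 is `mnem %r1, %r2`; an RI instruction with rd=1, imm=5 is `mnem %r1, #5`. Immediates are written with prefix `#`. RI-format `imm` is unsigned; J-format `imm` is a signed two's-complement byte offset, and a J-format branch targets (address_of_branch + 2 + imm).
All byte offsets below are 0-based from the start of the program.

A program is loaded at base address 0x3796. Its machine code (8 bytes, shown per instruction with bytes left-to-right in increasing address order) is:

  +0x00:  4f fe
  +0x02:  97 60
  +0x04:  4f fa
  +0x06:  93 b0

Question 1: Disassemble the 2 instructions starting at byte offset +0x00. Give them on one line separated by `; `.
[00] 4f fe → 0x4ffe
  top 4b → 0x4 → bl [J]
  imm: (w>>0)&0xfff=0xffe (s12→-2) → #-2
[02] 97 60 → 0x9760
  top 4b → 0x9 → sll [RR]
  rd: (w>>8)&0xf=0x7 → %r7
  rs: (w>>4)&0xf=0x6 → %r6

bl #-2; sll %r7, %r6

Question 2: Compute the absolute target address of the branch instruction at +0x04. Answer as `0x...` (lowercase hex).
0x3796

+0x04: 4f fa ⇒ word 0x4ffa (big)
  opcode bits[15:12]=0x4: bl/J
  [11:0] imm=4090 (s12→-6) = #-6
  target = base 0x3796 + off 0x04 + 2 + imm -6 = 0x3796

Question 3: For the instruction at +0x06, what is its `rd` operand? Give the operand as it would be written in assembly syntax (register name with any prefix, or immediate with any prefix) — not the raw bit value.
%r3

[06] 93 b0 → 0x93b0
  opcode bits[15:12]=0x9: sll/RR
  [11:8] rd=3 = %r3
  [7:4] rs=11 = %r11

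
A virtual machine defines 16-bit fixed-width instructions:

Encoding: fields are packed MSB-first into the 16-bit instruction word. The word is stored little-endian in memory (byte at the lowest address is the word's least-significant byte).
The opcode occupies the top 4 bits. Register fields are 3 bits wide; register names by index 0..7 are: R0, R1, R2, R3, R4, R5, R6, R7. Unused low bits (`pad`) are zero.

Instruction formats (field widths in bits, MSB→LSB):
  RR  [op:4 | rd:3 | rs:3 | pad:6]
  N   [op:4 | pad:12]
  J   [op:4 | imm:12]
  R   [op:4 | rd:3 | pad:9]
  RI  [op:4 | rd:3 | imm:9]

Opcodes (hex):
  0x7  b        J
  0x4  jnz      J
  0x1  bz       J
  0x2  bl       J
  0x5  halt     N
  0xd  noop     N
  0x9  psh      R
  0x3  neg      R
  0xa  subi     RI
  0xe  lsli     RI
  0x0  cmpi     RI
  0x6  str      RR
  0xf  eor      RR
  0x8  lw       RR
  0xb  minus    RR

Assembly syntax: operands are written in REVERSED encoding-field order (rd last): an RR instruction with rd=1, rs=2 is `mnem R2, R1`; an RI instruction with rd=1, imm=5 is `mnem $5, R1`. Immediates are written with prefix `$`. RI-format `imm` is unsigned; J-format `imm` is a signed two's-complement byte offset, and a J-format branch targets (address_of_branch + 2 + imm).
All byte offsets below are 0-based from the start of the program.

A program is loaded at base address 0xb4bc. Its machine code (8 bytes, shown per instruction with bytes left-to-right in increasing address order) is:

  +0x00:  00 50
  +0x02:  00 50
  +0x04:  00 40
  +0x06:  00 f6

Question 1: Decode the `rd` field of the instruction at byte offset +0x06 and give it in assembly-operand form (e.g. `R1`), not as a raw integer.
[06] 00 f6 → 0xf600
  opcode bits[15:12]=0xf: eor/RR
  rd@[11:9]=0x3 ⇒ R3
  rs@[8:6]=0x0 ⇒ R0

R3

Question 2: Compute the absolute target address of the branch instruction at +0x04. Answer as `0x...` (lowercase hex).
off 0x04: read 00 40 as little → 0x4000
  opcode bits[15:12]=0x4: jnz/J
  imm: (w>>0)&0xfff=0x0 → $0
  target = base 0xb4bc + off 0x04 + 2 + imm 0 = 0xb4c2

0xb4c2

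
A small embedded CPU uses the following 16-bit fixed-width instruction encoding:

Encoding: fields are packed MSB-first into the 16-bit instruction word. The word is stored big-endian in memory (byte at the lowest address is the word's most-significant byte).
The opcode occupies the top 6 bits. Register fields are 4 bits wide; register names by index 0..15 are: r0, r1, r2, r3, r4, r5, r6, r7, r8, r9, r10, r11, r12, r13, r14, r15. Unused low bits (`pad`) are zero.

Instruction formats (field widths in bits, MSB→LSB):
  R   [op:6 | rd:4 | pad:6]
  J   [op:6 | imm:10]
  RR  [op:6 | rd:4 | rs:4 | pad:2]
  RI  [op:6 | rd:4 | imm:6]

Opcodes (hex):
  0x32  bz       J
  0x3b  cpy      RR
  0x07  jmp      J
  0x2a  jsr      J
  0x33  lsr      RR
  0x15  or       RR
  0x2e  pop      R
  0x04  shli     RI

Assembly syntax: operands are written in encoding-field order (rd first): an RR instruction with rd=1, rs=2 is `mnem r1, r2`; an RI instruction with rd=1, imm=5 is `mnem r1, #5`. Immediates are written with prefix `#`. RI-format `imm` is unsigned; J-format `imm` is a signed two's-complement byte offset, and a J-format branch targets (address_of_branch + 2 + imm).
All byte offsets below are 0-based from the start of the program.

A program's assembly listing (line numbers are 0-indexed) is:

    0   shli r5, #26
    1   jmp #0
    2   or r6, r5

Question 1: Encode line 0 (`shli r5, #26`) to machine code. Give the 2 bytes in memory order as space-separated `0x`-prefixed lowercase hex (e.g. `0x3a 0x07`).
L0: shli op=0x4:6|rd=5:4|imm=26:6 ⇒ 0x115a ⇒ big 11 5a

0x11 0x5a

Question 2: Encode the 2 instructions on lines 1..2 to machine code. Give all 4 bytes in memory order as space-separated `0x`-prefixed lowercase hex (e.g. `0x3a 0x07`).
0x1c 0x00 0x55 0x94

1. jmp fields op=0x7:6|imm=0:10 → word 1c00h → 1c 00
2. or fields op=0x15:6|rd=6:4|rs=5:4|pad=0:2 → word 5594h → 55 94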